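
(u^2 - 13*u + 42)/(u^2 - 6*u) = (u - 7)/u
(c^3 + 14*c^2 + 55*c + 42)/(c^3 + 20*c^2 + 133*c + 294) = (c + 1)/(c + 7)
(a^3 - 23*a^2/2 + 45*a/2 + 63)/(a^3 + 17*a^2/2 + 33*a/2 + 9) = (a^2 - 13*a + 42)/(a^2 + 7*a + 6)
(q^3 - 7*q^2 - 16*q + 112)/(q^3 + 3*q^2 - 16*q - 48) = (q - 7)/(q + 3)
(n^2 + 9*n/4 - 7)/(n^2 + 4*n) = (n - 7/4)/n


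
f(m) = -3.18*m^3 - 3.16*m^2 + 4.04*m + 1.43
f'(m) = -9.54*m^2 - 6.32*m + 4.04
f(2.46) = -55.10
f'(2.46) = -69.24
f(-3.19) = 59.61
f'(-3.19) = -72.88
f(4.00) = -236.49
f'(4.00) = -173.88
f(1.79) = -19.70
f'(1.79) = -37.84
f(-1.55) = -0.58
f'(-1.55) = -9.08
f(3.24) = -126.81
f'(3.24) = -116.58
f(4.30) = -292.46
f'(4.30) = -199.53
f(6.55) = -1001.30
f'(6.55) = -446.65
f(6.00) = -774.97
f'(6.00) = -377.32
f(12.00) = -5900.17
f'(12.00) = -1445.56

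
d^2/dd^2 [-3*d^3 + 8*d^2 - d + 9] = 16 - 18*d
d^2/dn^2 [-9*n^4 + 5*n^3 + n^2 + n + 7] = -108*n^2 + 30*n + 2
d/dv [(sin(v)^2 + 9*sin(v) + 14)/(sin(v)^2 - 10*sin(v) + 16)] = (-19*sin(v)^2 + 4*sin(v) + 284)*cos(v)/((sin(v) - 8)^2*(sin(v) - 2)^2)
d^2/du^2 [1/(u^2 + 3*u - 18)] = 2*(-u^2 - 3*u + (2*u + 3)^2 + 18)/(u^2 + 3*u - 18)^3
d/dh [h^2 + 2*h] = 2*h + 2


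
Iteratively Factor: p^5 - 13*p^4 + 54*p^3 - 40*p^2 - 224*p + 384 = (p - 4)*(p^4 - 9*p^3 + 18*p^2 + 32*p - 96) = (p - 4)^2*(p^3 - 5*p^2 - 2*p + 24) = (p - 4)^2*(p + 2)*(p^2 - 7*p + 12) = (p - 4)^2*(p - 3)*(p + 2)*(p - 4)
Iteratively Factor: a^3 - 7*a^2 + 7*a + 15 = (a + 1)*(a^2 - 8*a + 15) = (a - 3)*(a + 1)*(a - 5)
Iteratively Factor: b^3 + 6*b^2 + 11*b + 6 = (b + 1)*(b^2 + 5*b + 6) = (b + 1)*(b + 2)*(b + 3)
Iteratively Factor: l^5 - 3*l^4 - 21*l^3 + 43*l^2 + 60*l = (l + 1)*(l^4 - 4*l^3 - 17*l^2 + 60*l) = (l + 1)*(l + 4)*(l^3 - 8*l^2 + 15*l) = (l - 5)*(l + 1)*(l + 4)*(l^2 - 3*l) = l*(l - 5)*(l + 1)*(l + 4)*(l - 3)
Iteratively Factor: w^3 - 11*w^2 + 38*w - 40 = (w - 5)*(w^2 - 6*w + 8) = (w - 5)*(w - 2)*(w - 4)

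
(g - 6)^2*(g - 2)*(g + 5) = g^4 - 9*g^3 - 10*g^2 + 228*g - 360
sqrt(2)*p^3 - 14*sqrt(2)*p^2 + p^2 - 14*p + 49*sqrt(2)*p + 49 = (p - 7)^2*(sqrt(2)*p + 1)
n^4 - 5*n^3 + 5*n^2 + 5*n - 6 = (n - 3)*(n - 2)*(n - 1)*(n + 1)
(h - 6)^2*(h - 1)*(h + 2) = h^4 - 11*h^3 + 22*h^2 + 60*h - 72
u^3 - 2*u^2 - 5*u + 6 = (u - 3)*(u - 1)*(u + 2)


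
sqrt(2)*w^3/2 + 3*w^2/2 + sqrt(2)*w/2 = w*(w + sqrt(2))*(sqrt(2)*w/2 + 1/2)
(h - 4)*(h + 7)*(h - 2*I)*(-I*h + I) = -I*h^4 - 2*h^3 - 2*I*h^3 - 4*h^2 + 31*I*h^2 + 62*h - 28*I*h - 56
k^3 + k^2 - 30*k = k*(k - 5)*(k + 6)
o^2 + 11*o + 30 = (o + 5)*(o + 6)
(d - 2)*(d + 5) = d^2 + 3*d - 10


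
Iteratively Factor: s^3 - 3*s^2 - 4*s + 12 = (s - 3)*(s^2 - 4) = (s - 3)*(s + 2)*(s - 2)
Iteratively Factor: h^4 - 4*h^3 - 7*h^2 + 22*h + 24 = (h + 2)*(h^3 - 6*h^2 + 5*h + 12) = (h - 3)*(h + 2)*(h^2 - 3*h - 4) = (h - 4)*(h - 3)*(h + 2)*(h + 1)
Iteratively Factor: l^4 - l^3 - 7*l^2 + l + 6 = (l - 1)*(l^3 - 7*l - 6) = (l - 1)*(l + 1)*(l^2 - l - 6) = (l - 1)*(l + 1)*(l + 2)*(l - 3)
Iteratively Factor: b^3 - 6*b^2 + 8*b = (b)*(b^2 - 6*b + 8) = b*(b - 4)*(b - 2)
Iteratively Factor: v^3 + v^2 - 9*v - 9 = (v + 3)*(v^2 - 2*v - 3) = (v - 3)*(v + 3)*(v + 1)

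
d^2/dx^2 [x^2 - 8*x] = 2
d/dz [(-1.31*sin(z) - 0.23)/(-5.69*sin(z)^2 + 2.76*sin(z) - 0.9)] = (-7.4539*sin(z)^2 - 2.6174*sin(z) + 1.8138)*cos(z)/(32.3761*sin(z)^4 - 31.4088*sin(z)^3 + 17.8596*sin(z)^2 - 4.968*sin(z) + 0.81)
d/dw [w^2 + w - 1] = 2*w + 1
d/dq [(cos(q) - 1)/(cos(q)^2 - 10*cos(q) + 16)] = (cos(q)^2 - 2*cos(q) - 6)*sin(q)/(cos(q)^2 - 10*cos(q) + 16)^2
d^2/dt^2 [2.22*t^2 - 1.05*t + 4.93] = 4.44000000000000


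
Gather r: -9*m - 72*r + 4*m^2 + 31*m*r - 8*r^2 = 4*m^2 - 9*m - 8*r^2 + r*(31*m - 72)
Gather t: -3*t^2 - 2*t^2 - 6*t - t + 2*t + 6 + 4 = -5*t^2 - 5*t + 10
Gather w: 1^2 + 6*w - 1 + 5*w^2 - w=5*w^2 + 5*w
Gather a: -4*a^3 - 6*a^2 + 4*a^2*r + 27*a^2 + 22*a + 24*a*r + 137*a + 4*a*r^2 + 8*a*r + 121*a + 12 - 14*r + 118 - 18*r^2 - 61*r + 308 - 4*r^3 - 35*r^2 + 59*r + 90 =-4*a^3 + a^2*(4*r + 21) + a*(4*r^2 + 32*r + 280) - 4*r^3 - 53*r^2 - 16*r + 528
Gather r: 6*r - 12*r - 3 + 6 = 3 - 6*r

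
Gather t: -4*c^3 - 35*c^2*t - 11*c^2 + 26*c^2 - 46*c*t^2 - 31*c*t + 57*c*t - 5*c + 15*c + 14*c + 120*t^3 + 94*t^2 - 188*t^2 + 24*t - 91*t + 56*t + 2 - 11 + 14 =-4*c^3 + 15*c^2 + 24*c + 120*t^3 + t^2*(-46*c - 94) + t*(-35*c^2 + 26*c - 11) + 5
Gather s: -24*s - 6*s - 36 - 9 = -30*s - 45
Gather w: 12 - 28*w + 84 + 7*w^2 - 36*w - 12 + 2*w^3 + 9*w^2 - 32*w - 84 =2*w^3 + 16*w^2 - 96*w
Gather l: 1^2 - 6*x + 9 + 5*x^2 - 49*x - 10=5*x^2 - 55*x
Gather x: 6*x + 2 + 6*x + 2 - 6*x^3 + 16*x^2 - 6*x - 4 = -6*x^3 + 16*x^2 + 6*x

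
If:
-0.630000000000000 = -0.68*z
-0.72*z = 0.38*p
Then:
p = -1.76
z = 0.93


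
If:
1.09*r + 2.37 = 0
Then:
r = -2.17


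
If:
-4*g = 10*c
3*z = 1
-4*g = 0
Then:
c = 0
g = 0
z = 1/3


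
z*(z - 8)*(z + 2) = z^3 - 6*z^2 - 16*z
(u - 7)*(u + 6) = u^2 - u - 42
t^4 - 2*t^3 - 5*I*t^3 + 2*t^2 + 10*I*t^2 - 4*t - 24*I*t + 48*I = (t - 2)*(t - 4*I)*(t - 3*I)*(t + 2*I)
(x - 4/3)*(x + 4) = x^2 + 8*x/3 - 16/3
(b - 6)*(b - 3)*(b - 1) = b^3 - 10*b^2 + 27*b - 18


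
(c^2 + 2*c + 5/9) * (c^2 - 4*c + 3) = c^4 - 2*c^3 - 40*c^2/9 + 34*c/9 + 5/3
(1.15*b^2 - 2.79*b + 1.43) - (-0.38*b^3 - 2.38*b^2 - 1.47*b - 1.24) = 0.38*b^3 + 3.53*b^2 - 1.32*b + 2.67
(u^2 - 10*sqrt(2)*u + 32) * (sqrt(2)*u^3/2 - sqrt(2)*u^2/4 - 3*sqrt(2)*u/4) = sqrt(2)*u^5/2 - 10*u^4 - sqrt(2)*u^4/4 + 5*u^3 + 61*sqrt(2)*u^3/4 - 8*sqrt(2)*u^2 + 15*u^2 - 24*sqrt(2)*u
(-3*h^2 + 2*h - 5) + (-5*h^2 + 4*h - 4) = -8*h^2 + 6*h - 9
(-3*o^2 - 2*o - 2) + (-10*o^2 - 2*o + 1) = -13*o^2 - 4*o - 1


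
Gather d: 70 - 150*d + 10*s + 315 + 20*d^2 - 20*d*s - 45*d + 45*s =20*d^2 + d*(-20*s - 195) + 55*s + 385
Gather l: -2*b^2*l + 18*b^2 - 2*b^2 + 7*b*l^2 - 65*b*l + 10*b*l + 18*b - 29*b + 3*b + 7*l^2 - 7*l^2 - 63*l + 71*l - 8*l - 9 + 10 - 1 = 16*b^2 + 7*b*l^2 - 8*b + l*(-2*b^2 - 55*b)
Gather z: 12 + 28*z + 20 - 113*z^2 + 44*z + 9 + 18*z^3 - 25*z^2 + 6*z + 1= 18*z^3 - 138*z^2 + 78*z + 42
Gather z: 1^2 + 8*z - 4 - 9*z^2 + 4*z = -9*z^2 + 12*z - 3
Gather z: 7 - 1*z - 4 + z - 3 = 0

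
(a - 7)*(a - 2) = a^2 - 9*a + 14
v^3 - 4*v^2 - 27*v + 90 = (v - 6)*(v - 3)*(v + 5)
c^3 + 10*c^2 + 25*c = c*(c + 5)^2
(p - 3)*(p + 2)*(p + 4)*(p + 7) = p^4 + 10*p^3 + 11*p^2 - 94*p - 168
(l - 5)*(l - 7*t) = l^2 - 7*l*t - 5*l + 35*t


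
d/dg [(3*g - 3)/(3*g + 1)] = 12/(3*g + 1)^2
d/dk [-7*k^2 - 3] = -14*k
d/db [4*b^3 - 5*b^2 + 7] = 2*b*(6*b - 5)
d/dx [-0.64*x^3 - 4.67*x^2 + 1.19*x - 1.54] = -1.92*x^2 - 9.34*x + 1.19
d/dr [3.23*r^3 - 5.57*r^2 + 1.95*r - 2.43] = 9.69*r^2 - 11.14*r + 1.95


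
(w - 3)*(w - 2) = w^2 - 5*w + 6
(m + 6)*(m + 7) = m^2 + 13*m + 42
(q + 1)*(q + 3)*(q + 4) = q^3 + 8*q^2 + 19*q + 12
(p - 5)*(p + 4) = p^2 - p - 20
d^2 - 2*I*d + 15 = (d - 5*I)*(d + 3*I)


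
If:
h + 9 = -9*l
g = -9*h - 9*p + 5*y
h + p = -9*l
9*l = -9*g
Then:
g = 5*y/82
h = 45*y/82 - 9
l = -5*y/82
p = 9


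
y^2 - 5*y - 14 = (y - 7)*(y + 2)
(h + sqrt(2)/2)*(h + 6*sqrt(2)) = h^2 + 13*sqrt(2)*h/2 + 6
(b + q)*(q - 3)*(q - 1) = b*q^2 - 4*b*q + 3*b + q^3 - 4*q^2 + 3*q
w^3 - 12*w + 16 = (w - 2)^2*(w + 4)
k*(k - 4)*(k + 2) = k^3 - 2*k^2 - 8*k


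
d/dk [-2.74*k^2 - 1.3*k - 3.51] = -5.48*k - 1.3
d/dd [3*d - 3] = 3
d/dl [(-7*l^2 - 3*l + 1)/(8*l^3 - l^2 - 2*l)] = (56*l^4 + 48*l^3 - 13*l^2 + 2*l + 2)/(l^2*(64*l^4 - 16*l^3 - 31*l^2 + 4*l + 4))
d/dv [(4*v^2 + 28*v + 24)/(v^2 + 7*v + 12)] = 24*(2*v + 7)/(v^2 + 7*v + 12)^2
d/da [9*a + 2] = 9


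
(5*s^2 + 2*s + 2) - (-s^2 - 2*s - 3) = 6*s^2 + 4*s + 5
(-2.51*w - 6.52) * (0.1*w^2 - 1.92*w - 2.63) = -0.251*w^3 + 4.1672*w^2 + 19.1197*w + 17.1476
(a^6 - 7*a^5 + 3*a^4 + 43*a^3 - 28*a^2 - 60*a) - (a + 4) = a^6 - 7*a^5 + 3*a^4 + 43*a^3 - 28*a^2 - 61*a - 4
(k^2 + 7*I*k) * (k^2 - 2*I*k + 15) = k^4 + 5*I*k^3 + 29*k^2 + 105*I*k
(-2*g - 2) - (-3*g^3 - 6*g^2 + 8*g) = 3*g^3 + 6*g^2 - 10*g - 2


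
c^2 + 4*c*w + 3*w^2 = (c + w)*(c + 3*w)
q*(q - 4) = q^2 - 4*q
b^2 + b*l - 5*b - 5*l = (b - 5)*(b + l)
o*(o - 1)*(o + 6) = o^3 + 5*o^2 - 6*o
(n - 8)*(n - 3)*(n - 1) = n^3 - 12*n^2 + 35*n - 24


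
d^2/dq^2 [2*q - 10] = 0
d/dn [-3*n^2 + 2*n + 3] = 2 - 6*n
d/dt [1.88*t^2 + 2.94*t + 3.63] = 3.76*t + 2.94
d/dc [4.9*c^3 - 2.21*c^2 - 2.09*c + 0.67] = 14.7*c^2 - 4.42*c - 2.09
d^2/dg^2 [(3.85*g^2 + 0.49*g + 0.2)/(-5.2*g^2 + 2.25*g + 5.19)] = (-1.13686837721616e-13*g^4 - 116.5892*g^3 - 655.8708*g^2 - 65.30472*g - 208.78422)/(140.608*g^6 - 182.52*g^5 - 342.0378*g^4 + 352.947375*g^3 + 341.380035*g^2 - 181.818675*g - 139.798359)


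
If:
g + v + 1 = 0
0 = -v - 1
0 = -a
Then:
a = 0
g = 0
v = -1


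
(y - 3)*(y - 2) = y^2 - 5*y + 6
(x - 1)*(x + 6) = x^2 + 5*x - 6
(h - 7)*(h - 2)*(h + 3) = h^3 - 6*h^2 - 13*h + 42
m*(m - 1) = m^2 - m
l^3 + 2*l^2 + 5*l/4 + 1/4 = (l + 1/2)^2*(l + 1)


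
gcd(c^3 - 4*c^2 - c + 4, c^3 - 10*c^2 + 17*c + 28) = c^2 - 3*c - 4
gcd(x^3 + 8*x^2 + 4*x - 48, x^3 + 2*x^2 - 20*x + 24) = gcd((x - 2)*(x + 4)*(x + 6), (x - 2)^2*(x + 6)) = x^2 + 4*x - 12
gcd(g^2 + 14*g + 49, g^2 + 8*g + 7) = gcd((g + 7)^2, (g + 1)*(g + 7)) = g + 7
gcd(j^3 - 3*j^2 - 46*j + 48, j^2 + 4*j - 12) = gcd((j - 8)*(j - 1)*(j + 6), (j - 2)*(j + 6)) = j + 6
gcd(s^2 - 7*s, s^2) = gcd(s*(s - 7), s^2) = s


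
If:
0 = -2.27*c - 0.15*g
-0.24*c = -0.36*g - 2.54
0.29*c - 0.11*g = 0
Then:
No Solution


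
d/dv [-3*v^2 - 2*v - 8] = -6*v - 2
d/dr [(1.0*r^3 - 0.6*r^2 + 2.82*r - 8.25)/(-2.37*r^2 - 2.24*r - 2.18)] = (-2.37*r^4 - 4.48*r^3 + 1.4874*r^2 - 36.489*r - 24.6276)/(5.6169*r^4 + 10.6176*r^3 + 15.3508*r^2 + 9.7664*r + 4.7524)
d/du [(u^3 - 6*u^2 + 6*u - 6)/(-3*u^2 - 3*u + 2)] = 3*(-u^4 - 2*u^3 + 14*u^2 - 20*u - 2)/(9*u^4 + 18*u^3 - 3*u^2 - 12*u + 4)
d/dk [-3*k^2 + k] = 1 - 6*k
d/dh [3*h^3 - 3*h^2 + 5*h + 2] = 9*h^2 - 6*h + 5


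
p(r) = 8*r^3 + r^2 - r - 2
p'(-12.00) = 3431.00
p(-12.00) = -13670.00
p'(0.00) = -1.00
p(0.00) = -2.00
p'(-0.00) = -1.00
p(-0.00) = -2.00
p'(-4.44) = 463.25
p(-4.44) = -678.07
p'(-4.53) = 482.44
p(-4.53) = -720.63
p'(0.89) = 19.79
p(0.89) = 3.54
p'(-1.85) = 77.44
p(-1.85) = -47.38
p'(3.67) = 329.59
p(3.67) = 403.25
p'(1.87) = 86.67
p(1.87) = 51.94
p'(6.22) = 939.96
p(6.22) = 1955.60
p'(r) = 24*r^2 + 2*r - 1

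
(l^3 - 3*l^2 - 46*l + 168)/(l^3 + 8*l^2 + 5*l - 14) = (l^2 - 10*l + 24)/(l^2 + l - 2)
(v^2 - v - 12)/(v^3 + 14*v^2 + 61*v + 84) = (v - 4)/(v^2 + 11*v + 28)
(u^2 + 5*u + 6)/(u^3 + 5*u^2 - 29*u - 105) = (u + 2)/(u^2 + 2*u - 35)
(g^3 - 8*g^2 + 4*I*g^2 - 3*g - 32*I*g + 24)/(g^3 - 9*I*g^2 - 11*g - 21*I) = (g^2 + g*(-8 + 3*I) - 24*I)/(g^2 - 10*I*g - 21)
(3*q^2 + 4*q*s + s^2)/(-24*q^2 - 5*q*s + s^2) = (-q - s)/(8*q - s)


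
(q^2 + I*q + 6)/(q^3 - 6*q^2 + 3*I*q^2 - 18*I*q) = (q - 2*I)/(q*(q - 6))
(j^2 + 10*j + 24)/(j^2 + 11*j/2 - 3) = 2*(j + 4)/(2*j - 1)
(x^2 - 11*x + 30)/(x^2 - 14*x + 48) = (x - 5)/(x - 8)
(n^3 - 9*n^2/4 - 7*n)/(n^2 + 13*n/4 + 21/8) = 2*n*(n - 4)/(2*n + 3)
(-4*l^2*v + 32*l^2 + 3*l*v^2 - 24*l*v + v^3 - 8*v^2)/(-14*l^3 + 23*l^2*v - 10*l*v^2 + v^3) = (4*l*v - 32*l + v^2 - 8*v)/(14*l^2 - 9*l*v + v^2)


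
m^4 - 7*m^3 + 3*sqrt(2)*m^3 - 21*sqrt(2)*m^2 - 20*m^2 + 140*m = m*(m - 7)*(m - 2*sqrt(2))*(m + 5*sqrt(2))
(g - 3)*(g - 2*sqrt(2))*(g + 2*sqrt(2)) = g^3 - 3*g^2 - 8*g + 24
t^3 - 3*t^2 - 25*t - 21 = (t - 7)*(t + 1)*(t + 3)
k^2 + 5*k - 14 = (k - 2)*(k + 7)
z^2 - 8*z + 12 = (z - 6)*(z - 2)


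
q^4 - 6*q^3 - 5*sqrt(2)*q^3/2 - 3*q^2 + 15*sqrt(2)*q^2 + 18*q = q*(q - 6)*(q - 3*sqrt(2))*(q + sqrt(2)/2)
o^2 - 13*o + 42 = (o - 7)*(o - 6)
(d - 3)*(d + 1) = d^2 - 2*d - 3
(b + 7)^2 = b^2 + 14*b + 49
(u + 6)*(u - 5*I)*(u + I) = u^3 + 6*u^2 - 4*I*u^2 + 5*u - 24*I*u + 30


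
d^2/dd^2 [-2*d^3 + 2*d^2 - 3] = 4 - 12*d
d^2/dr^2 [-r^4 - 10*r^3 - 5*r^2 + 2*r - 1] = -12*r^2 - 60*r - 10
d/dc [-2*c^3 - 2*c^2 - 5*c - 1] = -6*c^2 - 4*c - 5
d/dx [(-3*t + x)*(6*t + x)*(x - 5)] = -18*t^2 + 6*t*x - 15*t + 3*x^2 - 10*x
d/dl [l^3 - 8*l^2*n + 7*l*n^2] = 3*l^2 - 16*l*n + 7*n^2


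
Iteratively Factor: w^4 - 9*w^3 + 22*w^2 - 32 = (w + 1)*(w^3 - 10*w^2 + 32*w - 32) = (w - 2)*(w + 1)*(w^2 - 8*w + 16) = (w - 4)*(w - 2)*(w + 1)*(w - 4)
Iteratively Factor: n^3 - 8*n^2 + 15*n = (n - 3)*(n^2 - 5*n) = n*(n - 3)*(n - 5)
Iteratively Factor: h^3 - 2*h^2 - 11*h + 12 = (h - 1)*(h^2 - h - 12) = (h - 4)*(h - 1)*(h + 3)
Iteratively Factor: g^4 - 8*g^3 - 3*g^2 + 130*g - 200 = (g - 2)*(g^3 - 6*g^2 - 15*g + 100) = (g - 5)*(g - 2)*(g^2 - g - 20) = (g - 5)*(g - 2)*(g + 4)*(g - 5)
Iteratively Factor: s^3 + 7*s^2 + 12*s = (s + 4)*(s^2 + 3*s) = s*(s + 4)*(s + 3)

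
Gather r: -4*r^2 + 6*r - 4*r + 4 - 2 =-4*r^2 + 2*r + 2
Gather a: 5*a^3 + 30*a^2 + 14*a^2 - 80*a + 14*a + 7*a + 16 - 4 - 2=5*a^3 + 44*a^2 - 59*a + 10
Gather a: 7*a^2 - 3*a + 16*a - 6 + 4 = 7*a^2 + 13*a - 2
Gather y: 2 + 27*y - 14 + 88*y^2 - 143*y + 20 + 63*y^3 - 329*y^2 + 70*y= 63*y^3 - 241*y^2 - 46*y + 8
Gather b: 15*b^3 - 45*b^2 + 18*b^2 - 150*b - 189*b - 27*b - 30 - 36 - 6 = 15*b^3 - 27*b^2 - 366*b - 72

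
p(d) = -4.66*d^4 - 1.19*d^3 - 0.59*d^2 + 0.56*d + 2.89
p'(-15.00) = 62125.01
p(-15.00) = -232034.51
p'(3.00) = -538.39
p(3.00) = -410.33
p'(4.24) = -1489.46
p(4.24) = -1602.13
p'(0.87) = -15.44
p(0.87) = -0.52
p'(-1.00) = 16.81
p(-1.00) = -1.73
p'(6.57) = -5447.47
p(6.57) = -9038.93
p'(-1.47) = 53.79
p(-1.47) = -17.19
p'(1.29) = -46.92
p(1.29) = -12.83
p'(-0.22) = 0.85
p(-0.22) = 2.74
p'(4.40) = -1661.58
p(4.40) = -1854.05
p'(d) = -18.64*d^3 - 3.57*d^2 - 1.18*d + 0.56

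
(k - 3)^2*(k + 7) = k^3 + k^2 - 33*k + 63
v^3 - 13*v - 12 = (v - 4)*(v + 1)*(v + 3)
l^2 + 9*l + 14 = (l + 2)*(l + 7)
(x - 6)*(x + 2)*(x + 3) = x^3 - x^2 - 24*x - 36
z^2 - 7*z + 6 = (z - 6)*(z - 1)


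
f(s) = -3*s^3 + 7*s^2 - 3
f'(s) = -9*s^2 + 14*s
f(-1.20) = 12.26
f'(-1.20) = -29.76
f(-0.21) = -2.66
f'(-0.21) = -3.34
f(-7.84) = 1872.93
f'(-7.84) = -662.95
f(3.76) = -63.51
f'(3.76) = -74.60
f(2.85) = -15.59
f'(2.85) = -33.20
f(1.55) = 2.65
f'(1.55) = 0.08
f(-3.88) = 277.61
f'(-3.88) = -189.81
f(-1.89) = 42.26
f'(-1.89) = -58.61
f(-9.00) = 2751.00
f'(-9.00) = -855.00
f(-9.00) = 2751.00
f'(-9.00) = -855.00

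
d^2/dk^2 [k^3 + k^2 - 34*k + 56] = 6*k + 2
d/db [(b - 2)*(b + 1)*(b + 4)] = 3*b^2 + 6*b - 6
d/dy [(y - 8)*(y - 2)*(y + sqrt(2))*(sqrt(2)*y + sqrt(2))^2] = 10*y^4 - 64*y^3 + 8*sqrt(2)*y^3 - 48*sqrt(2)*y^2 - 18*y^2 - 12*sqrt(2)*y + 88*y + 32 + 44*sqrt(2)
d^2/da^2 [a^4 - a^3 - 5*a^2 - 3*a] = 12*a^2 - 6*a - 10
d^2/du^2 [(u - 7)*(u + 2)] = 2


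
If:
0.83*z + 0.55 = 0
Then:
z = -0.66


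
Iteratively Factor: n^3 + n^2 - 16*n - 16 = (n - 4)*(n^2 + 5*n + 4) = (n - 4)*(n + 1)*(n + 4)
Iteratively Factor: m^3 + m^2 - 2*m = (m + 2)*(m^2 - m) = m*(m + 2)*(m - 1)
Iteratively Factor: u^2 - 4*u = (u - 4)*(u)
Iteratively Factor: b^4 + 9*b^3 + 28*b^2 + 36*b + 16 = (b + 4)*(b^3 + 5*b^2 + 8*b + 4) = (b + 2)*(b + 4)*(b^2 + 3*b + 2) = (b + 2)^2*(b + 4)*(b + 1)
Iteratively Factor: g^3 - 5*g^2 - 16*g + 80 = (g + 4)*(g^2 - 9*g + 20) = (g - 4)*(g + 4)*(g - 5)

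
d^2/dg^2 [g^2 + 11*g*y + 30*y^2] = 2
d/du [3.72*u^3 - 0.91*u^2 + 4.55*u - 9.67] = 11.16*u^2 - 1.82*u + 4.55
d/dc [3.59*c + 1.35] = 3.59000000000000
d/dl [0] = 0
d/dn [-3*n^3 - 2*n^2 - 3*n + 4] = -9*n^2 - 4*n - 3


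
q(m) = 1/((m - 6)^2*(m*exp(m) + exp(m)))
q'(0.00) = -0.05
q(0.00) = 0.03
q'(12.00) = 0.00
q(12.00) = 0.00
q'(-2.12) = -0.02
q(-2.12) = -0.11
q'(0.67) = -0.01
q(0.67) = 0.01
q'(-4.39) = 0.11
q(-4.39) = -0.22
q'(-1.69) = -0.09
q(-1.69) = -0.13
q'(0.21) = -0.03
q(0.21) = 0.02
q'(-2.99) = 0.03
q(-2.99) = -0.12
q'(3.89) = -0.00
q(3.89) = 0.00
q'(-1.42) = -0.30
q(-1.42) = -0.18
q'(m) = (-m*exp(m) - 2*exp(m))/((m - 6)^2*(m*exp(m) + exp(m))^2) - 2/((m - 6)^3*(m*exp(m) + exp(m))) = (-2*m + (-m - 2)*(m - 6) - 2)*exp(-m)/((m - 6)^3*(m + 1)^2)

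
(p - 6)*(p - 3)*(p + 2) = p^3 - 7*p^2 + 36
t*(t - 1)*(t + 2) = t^3 + t^2 - 2*t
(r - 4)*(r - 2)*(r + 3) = r^3 - 3*r^2 - 10*r + 24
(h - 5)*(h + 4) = h^2 - h - 20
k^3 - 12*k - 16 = (k - 4)*(k + 2)^2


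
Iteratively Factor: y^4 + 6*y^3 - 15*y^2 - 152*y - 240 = (y + 4)*(y^3 + 2*y^2 - 23*y - 60) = (y - 5)*(y + 4)*(y^2 + 7*y + 12) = (y - 5)*(y + 4)^2*(y + 3)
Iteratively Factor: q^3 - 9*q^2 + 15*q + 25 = (q - 5)*(q^2 - 4*q - 5) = (q - 5)^2*(q + 1)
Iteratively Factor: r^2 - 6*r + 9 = (r - 3)*(r - 3)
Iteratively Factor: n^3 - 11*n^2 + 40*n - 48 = (n - 4)*(n^2 - 7*n + 12) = (n - 4)^2*(n - 3)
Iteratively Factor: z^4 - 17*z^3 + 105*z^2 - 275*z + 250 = (z - 5)*(z^3 - 12*z^2 + 45*z - 50) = (z - 5)^2*(z^2 - 7*z + 10) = (z - 5)^3*(z - 2)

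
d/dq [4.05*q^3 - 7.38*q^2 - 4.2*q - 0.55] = 12.15*q^2 - 14.76*q - 4.2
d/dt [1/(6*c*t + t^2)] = 2*(-3*c - t)/(t^2*(6*c + t)^2)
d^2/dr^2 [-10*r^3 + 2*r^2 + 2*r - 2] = 4 - 60*r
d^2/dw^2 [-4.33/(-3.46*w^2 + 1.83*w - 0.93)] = (-103.674056*w^2 + 54.833388*w + 4.33*(6.92*w - 1.83)*(13.84*w - 3.66) - 27.866148)/(3.46*w^2 - 1.83*w + 0.93)^3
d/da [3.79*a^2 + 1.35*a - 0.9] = 7.58*a + 1.35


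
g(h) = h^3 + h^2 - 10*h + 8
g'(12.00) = 446.00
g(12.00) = 1760.00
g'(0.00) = -10.00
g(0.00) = 8.00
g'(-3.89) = 27.62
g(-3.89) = 3.17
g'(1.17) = -3.55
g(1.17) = -0.73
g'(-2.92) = 9.74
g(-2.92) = 20.83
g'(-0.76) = -9.79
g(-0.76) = 15.74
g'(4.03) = 46.78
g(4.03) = 49.39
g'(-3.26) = 15.36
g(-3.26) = 16.58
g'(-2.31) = 1.39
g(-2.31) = 24.11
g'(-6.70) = 111.27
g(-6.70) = -180.87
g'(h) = 3*h^2 + 2*h - 10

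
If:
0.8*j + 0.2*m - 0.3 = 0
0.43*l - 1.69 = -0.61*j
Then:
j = 0.375 - 0.25*m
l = 0.354651162790698*m + 3.39825581395349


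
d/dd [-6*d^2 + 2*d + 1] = 2 - 12*d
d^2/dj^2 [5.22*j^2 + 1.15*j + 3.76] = 10.4400000000000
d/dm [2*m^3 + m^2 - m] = 6*m^2 + 2*m - 1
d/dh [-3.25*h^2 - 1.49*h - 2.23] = -6.5*h - 1.49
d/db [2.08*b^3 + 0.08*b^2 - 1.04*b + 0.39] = 6.24*b^2 + 0.16*b - 1.04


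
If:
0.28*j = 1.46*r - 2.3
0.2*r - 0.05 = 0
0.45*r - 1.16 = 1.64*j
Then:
No Solution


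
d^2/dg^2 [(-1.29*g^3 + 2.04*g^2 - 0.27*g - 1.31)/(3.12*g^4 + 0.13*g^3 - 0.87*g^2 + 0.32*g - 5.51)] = (-25.1147520000001*g^9 + 119.149056*g^8 - 47.584368*g^7 - 227.910462*g^6 - 567.92853*g^5 + 895.624158*g^4 - 62.382828*g^3 - 323.870406*g^2 - 230.663274*g + 135.208286)/(30.371328*g^12 + 3.796416*g^11 - 25.2486*g^10 + 7.229989*g^9 - 153.090405*g^8 - 18.309369*g^7 + 89.541516*g^6 - 28.501458*g^5 + 270.016419*g^4 + 21.077111*g^3 - 80.932533*g^2 + 29.145696*g - 167.284151)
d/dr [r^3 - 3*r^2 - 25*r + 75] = 3*r^2 - 6*r - 25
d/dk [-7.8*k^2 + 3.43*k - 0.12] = 3.43 - 15.6*k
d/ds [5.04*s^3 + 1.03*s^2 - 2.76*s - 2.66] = 15.12*s^2 + 2.06*s - 2.76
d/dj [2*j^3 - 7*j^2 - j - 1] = 6*j^2 - 14*j - 1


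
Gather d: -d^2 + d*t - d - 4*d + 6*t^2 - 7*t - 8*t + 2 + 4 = -d^2 + d*(t - 5) + 6*t^2 - 15*t + 6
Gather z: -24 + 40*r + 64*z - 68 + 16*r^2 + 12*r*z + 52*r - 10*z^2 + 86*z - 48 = 16*r^2 + 92*r - 10*z^2 + z*(12*r + 150) - 140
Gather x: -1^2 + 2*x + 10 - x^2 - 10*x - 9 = -x^2 - 8*x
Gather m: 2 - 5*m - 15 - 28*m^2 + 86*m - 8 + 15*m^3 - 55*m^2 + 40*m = 15*m^3 - 83*m^2 + 121*m - 21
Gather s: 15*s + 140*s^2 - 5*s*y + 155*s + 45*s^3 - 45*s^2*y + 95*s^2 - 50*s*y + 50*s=45*s^3 + s^2*(235 - 45*y) + s*(220 - 55*y)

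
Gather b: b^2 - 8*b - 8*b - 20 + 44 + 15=b^2 - 16*b + 39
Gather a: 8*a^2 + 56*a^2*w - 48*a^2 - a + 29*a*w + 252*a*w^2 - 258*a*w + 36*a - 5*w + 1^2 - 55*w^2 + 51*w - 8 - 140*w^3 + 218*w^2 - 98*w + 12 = a^2*(56*w - 40) + a*(252*w^2 - 229*w + 35) - 140*w^3 + 163*w^2 - 52*w + 5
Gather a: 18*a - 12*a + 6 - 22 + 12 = 6*a - 4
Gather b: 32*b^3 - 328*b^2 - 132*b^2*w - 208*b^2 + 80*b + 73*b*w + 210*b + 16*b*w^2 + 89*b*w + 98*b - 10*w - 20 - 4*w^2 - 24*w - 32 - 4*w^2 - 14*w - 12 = 32*b^3 + b^2*(-132*w - 536) + b*(16*w^2 + 162*w + 388) - 8*w^2 - 48*w - 64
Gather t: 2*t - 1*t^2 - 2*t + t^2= 0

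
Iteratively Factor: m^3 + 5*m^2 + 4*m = (m + 4)*(m^2 + m) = (m + 1)*(m + 4)*(m)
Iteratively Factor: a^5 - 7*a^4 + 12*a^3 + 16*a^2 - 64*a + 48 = (a - 2)*(a^4 - 5*a^3 + 2*a^2 + 20*a - 24) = (a - 2)*(a + 2)*(a^3 - 7*a^2 + 16*a - 12) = (a - 2)^2*(a + 2)*(a^2 - 5*a + 6) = (a - 3)*(a - 2)^2*(a + 2)*(a - 2)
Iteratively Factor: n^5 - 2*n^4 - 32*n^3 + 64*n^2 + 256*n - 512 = (n - 2)*(n^4 - 32*n^2 + 256) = (n - 4)*(n - 2)*(n^3 + 4*n^2 - 16*n - 64) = (n - 4)*(n - 2)*(n + 4)*(n^2 - 16) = (n - 4)^2*(n - 2)*(n + 4)*(n + 4)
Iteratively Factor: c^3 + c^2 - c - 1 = (c + 1)*(c^2 - 1) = (c + 1)^2*(c - 1)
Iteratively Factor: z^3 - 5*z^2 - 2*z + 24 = (z + 2)*(z^2 - 7*z + 12) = (z - 3)*(z + 2)*(z - 4)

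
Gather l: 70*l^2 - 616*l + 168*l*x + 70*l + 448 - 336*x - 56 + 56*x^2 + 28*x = 70*l^2 + l*(168*x - 546) + 56*x^2 - 308*x + 392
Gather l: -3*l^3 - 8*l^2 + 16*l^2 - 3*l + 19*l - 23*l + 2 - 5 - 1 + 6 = -3*l^3 + 8*l^2 - 7*l + 2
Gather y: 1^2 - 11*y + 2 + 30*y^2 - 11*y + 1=30*y^2 - 22*y + 4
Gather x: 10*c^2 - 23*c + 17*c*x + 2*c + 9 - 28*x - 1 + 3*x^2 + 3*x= 10*c^2 - 21*c + 3*x^2 + x*(17*c - 25) + 8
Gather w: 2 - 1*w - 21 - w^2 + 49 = -w^2 - w + 30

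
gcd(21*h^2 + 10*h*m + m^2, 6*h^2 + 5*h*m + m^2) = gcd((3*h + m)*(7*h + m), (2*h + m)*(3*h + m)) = 3*h + m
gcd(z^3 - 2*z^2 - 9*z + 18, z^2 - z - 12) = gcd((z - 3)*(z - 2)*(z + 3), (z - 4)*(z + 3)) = z + 3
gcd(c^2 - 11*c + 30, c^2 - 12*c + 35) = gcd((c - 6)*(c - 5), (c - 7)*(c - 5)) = c - 5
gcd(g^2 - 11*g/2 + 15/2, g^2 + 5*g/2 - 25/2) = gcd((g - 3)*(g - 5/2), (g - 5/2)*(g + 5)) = g - 5/2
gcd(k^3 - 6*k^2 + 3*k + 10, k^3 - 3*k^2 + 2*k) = k - 2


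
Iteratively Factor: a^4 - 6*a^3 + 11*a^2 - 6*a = (a - 2)*(a^3 - 4*a^2 + 3*a) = a*(a - 2)*(a^2 - 4*a + 3) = a*(a - 3)*(a - 2)*(a - 1)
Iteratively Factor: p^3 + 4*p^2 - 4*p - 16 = (p + 2)*(p^2 + 2*p - 8) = (p + 2)*(p + 4)*(p - 2)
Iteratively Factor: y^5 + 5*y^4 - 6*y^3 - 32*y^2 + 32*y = (y - 2)*(y^4 + 7*y^3 + 8*y^2 - 16*y) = (y - 2)*(y + 4)*(y^3 + 3*y^2 - 4*y) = (y - 2)*(y - 1)*(y + 4)*(y^2 + 4*y) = (y - 2)*(y - 1)*(y + 4)^2*(y)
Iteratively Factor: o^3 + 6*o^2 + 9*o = (o + 3)*(o^2 + 3*o) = (o + 3)^2*(o)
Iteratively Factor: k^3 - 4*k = (k - 2)*(k^2 + 2*k) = (k - 2)*(k + 2)*(k)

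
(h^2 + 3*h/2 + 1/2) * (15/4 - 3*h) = -3*h^3 - 3*h^2/4 + 33*h/8 + 15/8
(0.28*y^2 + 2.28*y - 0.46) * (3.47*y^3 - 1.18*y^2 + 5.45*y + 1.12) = 0.9716*y^5 + 7.5812*y^4 - 2.7606*y^3 + 13.2824*y^2 + 0.0465999999999998*y - 0.5152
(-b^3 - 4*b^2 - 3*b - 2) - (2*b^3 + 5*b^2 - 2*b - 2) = -3*b^3 - 9*b^2 - b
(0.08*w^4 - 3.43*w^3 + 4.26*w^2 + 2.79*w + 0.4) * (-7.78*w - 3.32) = -0.6224*w^5 + 26.4198*w^4 - 21.7552*w^3 - 35.8494*w^2 - 12.3748*w - 1.328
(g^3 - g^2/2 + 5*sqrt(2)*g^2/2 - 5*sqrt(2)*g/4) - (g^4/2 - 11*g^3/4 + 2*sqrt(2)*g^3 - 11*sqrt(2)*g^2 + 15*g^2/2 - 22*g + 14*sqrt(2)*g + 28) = -g^4/2 - 2*sqrt(2)*g^3 + 15*g^3/4 - 8*g^2 + 27*sqrt(2)*g^2/2 - 61*sqrt(2)*g/4 + 22*g - 28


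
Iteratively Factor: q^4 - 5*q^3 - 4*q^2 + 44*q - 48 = (q + 3)*(q^3 - 8*q^2 + 20*q - 16) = (q - 2)*(q + 3)*(q^2 - 6*q + 8) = (q - 2)^2*(q + 3)*(q - 4)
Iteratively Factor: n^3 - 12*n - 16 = (n + 2)*(n^2 - 2*n - 8) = (n - 4)*(n + 2)*(n + 2)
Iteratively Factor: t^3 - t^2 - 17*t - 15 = (t - 5)*(t^2 + 4*t + 3) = (t - 5)*(t + 1)*(t + 3)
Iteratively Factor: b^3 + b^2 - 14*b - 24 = (b + 3)*(b^2 - 2*b - 8) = (b + 2)*(b + 3)*(b - 4)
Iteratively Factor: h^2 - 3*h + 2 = (h - 1)*(h - 2)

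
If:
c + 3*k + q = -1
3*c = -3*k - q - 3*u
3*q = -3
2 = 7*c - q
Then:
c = 1/7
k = -1/21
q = -1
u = 5/21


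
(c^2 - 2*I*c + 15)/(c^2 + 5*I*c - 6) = (c - 5*I)/(c + 2*I)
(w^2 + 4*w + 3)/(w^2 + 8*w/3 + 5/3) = 3*(w + 3)/(3*w + 5)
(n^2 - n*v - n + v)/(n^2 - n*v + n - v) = (n - 1)/(n + 1)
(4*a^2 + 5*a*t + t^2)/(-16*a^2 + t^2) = (a + t)/(-4*a + t)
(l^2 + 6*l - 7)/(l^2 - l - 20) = (-l^2 - 6*l + 7)/(-l^2 + l + 20)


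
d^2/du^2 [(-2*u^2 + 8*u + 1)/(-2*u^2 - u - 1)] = 2*(-36*u^3 - 24*u^2 + 42*u + 11)/(8*u^6 + 12*u^5 + 18*u^4 + 13*u^3 + 9*u^2 + 3*u + 1)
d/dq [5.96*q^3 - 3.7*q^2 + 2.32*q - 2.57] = 17.88*q^2 - 7.4*q + 2.32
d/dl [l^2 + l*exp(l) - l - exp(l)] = l*exp(l) + 2*l - 1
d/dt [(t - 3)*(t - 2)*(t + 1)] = 3*t^2 - 8*t + 1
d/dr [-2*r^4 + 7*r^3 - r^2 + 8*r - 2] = -8*r^3 + 21*r^2 - 2*r + 8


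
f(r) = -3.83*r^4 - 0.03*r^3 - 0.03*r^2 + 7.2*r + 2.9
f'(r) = -15.32*r^3 - 0.09*r^2 - 0.06*r + 7.2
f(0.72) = 7.03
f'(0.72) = 1.39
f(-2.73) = -229.11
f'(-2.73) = 318.40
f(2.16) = -65.36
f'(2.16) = -147.74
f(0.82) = 7.04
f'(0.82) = -1.36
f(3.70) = -690.19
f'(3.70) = -770.26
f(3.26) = -407.57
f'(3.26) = -524.73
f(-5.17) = -2767.26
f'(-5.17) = 2122.15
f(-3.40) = -532.56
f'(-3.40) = 608.50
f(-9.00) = -25171.09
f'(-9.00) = 11168.73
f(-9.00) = -25171.09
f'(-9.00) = 11168.73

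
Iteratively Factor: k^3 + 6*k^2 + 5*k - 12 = (k + 3)*(k^2 + 3*k - 4) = (k - 1)*(k + 3)*(k + 4)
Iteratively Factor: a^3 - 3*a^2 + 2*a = (a - 1)*(a^2 - 2*a) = (a - 2)*(a - 1)*(a)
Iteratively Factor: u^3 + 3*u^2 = (u + 3)*(u^2) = u*(u + 3)*(u)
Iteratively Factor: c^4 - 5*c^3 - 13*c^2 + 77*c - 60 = (c - 5)*(c^3 - 13*c + 12) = (c - 5)*(c + 4)*(c^2 - 4*c + 3) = (c - 5)*(c - 1)*(c + 4)*(c - 3)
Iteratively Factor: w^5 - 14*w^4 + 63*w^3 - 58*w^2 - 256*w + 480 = (w + 2)*(w^4 - 16*w^3 + 95*w^2 - 248*w + 240) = (w - 4)*(w + 2)*(w^3 - 12*w^2 + 47*w - 60) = (w - 5)*(w - 4)*(w + 2)*(w^2 - 7*w + 12) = (w - 5)*(w - 4)^2*(w + 2)*(w - 3)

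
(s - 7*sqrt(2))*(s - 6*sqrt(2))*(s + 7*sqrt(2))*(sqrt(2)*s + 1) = sqrt(2)*s^4 - 11*s^3 - 104*sqrt(2)*s^2 + 1078*s + 588*sqrt(2)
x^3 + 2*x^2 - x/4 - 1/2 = (x - 1/2)*(x + 1/2)*(x + 2)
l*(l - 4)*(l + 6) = l^3 + 2*l^2 - 24*l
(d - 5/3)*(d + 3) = d^2 + 4*d/3 - 5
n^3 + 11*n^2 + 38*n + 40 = (n + 2)*(n + 4)*(n + 5)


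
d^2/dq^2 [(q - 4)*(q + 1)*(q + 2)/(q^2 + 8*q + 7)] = 110/(q^3 + 21*q^2 + 147*q + 343)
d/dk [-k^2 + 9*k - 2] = 9 - 2*k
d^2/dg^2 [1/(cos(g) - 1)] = (sin(g)^2 - cos(g) + 1)/(cos(g) - 1)^3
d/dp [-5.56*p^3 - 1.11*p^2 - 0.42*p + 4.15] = -16.68*p^2 - 2.22*p - 0.42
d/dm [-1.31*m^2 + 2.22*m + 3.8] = 2.22 - 2.62*m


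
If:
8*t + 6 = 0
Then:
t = -3/4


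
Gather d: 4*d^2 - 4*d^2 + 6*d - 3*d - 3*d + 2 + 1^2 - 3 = 0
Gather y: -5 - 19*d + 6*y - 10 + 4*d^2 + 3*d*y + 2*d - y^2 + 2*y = 4*d^2 - 17*d - y^2 + y*(3*d + 8) - 15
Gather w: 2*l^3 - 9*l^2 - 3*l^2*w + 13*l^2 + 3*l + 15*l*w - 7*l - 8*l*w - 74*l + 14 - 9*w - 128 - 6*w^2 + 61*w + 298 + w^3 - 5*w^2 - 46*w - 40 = 2*l^3 + 4*l^2 - 78*l + w^3 - 11*w^2 + w*(-3*l^2 + 7*l + 6) + 144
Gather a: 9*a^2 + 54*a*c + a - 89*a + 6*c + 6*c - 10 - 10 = 9*a^2 + a*(54*c - 88) + 12*c - 20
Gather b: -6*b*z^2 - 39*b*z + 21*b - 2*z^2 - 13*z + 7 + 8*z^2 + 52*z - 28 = b*(-6*z^2 - 39*z + 21) + 6*z^2 + 39*z - 21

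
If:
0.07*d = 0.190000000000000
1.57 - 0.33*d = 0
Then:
No Solution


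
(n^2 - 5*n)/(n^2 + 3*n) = (n - 5)/(n + 3)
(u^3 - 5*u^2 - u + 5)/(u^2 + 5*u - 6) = (u^2 - 4*u - 5)/(u + 6)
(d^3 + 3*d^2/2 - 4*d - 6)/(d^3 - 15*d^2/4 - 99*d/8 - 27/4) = 4*(d^2 - 4)/(4*d^2 - 21*d - 18)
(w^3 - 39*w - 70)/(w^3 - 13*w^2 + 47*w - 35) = (w^2 + 7*w + 10)/(w^2 - 6*w + 5)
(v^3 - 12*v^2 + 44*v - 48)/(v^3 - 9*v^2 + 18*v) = (v^2 - 6*v + 8)/(v*(v - 3))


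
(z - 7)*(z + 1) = z^2 - 6*z - 7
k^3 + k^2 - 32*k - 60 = (k - 6)*(k + 2)*(k + 5)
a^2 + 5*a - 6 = (a - 1)*(a + 6)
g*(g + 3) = g^2 + 3*g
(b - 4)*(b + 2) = b^2 - 2*b - 8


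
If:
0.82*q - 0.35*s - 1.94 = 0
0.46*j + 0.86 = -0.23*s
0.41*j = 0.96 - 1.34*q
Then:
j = 0.10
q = 0.69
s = -3.93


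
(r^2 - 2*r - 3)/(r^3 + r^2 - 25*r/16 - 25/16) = 16*(r - 3)/(16*r^2 - 25)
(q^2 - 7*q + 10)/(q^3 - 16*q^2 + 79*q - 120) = (q - 2)/(q^2 - 11*q + 24)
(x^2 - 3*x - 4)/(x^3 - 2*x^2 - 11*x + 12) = (x + 1)/(x^2 + 2*x - 3)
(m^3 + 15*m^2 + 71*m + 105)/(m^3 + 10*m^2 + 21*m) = (m + 5)/m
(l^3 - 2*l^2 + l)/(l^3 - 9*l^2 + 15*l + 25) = l*(l^2 - 2*l + 1)/(l^3 - 9*l^2 + 15*l + 25)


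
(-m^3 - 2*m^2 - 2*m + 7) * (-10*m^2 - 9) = 10*m^5 + 20*m^4 + 29*m^3 - 52*m^2 + 18*m - 63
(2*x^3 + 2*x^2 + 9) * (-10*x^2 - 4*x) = -20*x^5 - 28*x^4 - 8*x^3 - 90*x^2 - 36*x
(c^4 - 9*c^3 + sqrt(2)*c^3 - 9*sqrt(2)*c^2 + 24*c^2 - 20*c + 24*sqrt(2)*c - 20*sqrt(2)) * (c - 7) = c^5 - 16*c^4 + sqrt(2)*c^4 - 16*sqrt(2)*c^3 + 87*c^3 - 188*c^2 + 87*sqrt(2)*c^2 - 188*sqrt(2)*c + 140*c + 140*sqrt(2)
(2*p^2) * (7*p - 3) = 14*p^3 - 6*p^2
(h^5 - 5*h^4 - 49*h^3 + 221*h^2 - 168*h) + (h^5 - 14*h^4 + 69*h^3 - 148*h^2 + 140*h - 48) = 2*h^5 - 19*h^4 + 20*h^3 + 73*h^2 - 28*h - 48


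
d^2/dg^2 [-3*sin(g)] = 3*sin(g)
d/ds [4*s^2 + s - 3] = 8*s + 1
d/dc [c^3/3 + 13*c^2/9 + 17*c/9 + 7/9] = c^2 + 26*c/9 + 17/9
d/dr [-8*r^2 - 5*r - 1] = -16*r - 5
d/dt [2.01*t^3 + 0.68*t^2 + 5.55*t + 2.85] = 6.03*t^2 + 1.36*t + 5.55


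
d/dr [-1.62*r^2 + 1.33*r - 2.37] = 1.33 - 3.24*r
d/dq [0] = 0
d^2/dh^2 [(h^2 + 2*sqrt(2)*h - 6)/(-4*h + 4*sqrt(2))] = 0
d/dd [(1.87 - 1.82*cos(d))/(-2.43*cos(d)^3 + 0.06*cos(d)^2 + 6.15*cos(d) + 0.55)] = (8.8452*cos(d)^3 - 13.7415*cos(d)^2 + 0.224399999999999*cos(d) + 12.5015)*sin(d)/(5.9049*cos(d)^6 - 0.2916*cos(d)^5 - 29.8854*cos(d)^4 - 1.935*cos(d)^3 + 37.8885*cos(d)^2 + 6.765*cos(d) + 0.3025)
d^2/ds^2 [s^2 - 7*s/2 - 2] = 2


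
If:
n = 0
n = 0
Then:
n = 0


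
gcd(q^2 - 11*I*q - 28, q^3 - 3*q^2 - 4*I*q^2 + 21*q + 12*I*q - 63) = q - 7*I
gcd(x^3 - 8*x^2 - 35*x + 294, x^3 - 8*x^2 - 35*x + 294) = x^3 - 8*x^2 - 35*x + 294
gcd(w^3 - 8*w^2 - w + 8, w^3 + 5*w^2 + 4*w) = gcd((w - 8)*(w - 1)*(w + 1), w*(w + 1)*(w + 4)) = w + 1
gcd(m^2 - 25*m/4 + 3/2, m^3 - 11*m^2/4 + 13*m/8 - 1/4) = m - 1/4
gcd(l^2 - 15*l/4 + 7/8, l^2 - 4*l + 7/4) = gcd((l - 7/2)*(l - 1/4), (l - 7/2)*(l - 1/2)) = l - 7/2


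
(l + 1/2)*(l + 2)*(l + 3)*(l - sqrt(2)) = l^4 - sqrt(2)*l^3 + 11*l^3/2 - 11*sqrt(2)*l^2/2 + 17*l^2/2 - 17*sqrt(2)*l/2 + 3*l - 3*sqrt(2)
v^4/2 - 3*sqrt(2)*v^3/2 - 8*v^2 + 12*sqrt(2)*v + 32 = (v/2 + sqrt(2))*(v - 4*sqrt(2))*(v - 2*sqrt(2))*(v + sqrt(2))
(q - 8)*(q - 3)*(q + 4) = q^3 - 7*q^2 - 20*q + 96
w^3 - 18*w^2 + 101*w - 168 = (w - 8)*(w - 7)*(w - 3)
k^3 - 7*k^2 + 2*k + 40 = (k - 5)*(k - 4)*(k + 2)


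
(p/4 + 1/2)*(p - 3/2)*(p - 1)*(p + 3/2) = p^4/4 + p^3/4 - 17*p^2/16 - 9*p/16 + 9/8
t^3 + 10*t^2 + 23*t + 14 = (t + 1)*(t + 2)*(t + 7)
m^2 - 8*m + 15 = (m - 5)*(m - 3)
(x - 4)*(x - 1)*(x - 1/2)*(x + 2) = x^4 - 7*x^3/2 - 9*x^2/2 + 11*x - 4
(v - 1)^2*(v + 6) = v^3 + 4*v^2 - 11*v + 6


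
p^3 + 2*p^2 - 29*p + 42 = (p - 3)*(p - 2)*(p + 7)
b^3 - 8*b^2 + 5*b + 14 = (b - 7)*(b - 2)*(b + 1)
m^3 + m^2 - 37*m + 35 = (m - 5)*(m - 1)*(m + 7)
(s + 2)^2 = s^2 + 4*s + 4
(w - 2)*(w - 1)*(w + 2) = w^3 - w^2 - 4*w + 4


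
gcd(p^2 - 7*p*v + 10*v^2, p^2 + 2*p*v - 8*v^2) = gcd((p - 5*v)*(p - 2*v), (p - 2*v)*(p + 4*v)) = p - 2*v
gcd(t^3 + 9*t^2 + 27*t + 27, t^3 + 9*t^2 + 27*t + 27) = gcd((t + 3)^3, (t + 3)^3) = t^3 + 9*t^2 + 27*t + 27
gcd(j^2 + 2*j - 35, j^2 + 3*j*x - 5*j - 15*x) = j - 5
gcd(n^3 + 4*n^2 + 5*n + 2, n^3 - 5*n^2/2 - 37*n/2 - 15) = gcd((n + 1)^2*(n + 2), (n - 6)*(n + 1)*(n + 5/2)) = n + 1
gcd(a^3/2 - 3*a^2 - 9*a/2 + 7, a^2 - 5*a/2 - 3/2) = 1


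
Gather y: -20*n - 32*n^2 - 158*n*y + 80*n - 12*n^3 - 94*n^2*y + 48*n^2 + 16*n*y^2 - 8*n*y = -12*n^3 + 16*n^2 + 16*n*y^2 + 60*n + y*(-94*n^2 - 166*n)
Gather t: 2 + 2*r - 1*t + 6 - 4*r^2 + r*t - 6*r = -4*r^2 - 4*r + t*(r - 1) + 8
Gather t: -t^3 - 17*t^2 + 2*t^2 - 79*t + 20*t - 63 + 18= -t^3 - 15*t^2 - 59*t - 45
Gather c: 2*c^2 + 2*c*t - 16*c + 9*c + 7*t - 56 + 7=2*c^2 + c*(2*t - 7) + 7*t - 49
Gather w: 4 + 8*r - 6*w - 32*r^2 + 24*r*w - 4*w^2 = -32*r^2 + 8*r - 4*w^2 + w*(24*r - 6) + 4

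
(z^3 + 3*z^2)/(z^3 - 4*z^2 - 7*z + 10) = z^2*(z + 3)/(z^3 - 4*z^2 - 7*z + 10)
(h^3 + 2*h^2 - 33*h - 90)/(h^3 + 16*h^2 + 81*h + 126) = (h^2 - h - 30)/(h^2 + 13*h + 42)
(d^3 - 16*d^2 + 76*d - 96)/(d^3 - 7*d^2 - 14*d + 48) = (d - 6)/(d + 3)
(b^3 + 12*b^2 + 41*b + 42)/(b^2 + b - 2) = (b^2 + 10*b + 21)/(b - 1)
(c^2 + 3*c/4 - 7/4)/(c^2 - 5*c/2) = (4*c^2 + 3*c - 7)/(2*c*(2*c - 5))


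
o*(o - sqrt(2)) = o^2 - sqrt(2)*o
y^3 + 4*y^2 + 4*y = y*(y + 2)^2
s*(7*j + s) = 7*j*s + s^2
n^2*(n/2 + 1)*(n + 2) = n^4/2 + 2*n^3 + 2*n^2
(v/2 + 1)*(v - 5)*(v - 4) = v^3/2 - 7*v^2/2 + v + 20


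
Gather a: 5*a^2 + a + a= 5*a^2 + 2*a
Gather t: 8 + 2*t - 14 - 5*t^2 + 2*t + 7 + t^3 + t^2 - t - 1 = t^3 - 4*t^2 + 3*t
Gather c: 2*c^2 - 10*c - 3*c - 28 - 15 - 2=2*c^2 - 13*c - 45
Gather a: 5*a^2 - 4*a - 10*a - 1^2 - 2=5*a^2 - 14*a - 3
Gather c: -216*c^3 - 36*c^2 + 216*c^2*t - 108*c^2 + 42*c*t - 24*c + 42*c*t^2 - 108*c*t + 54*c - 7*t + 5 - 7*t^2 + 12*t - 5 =-216*c^3 + c^2*(216*t - 144) + c*(42*t^2 - 66*t + 30) - 7*t^2 + 5*t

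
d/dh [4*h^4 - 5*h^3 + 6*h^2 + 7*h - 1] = 16*h^3 - 15*h^2 + 12*h + 7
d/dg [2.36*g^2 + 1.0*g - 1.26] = 4.72*g + 1.0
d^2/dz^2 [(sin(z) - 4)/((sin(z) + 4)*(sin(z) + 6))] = (-sin(z)^5 + 26*sin(z)^4 + 266*sin(z)^3 + 232*sin(z)^2 - 1920*sin(z) - 1088)/((sin(z) + 4)^3*(sin(z) + 6)^3)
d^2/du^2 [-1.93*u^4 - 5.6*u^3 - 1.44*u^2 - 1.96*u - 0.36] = -23.16*u^2 - 33.6*u - 2.88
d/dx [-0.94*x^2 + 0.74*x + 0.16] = 0.74 - 1.88*x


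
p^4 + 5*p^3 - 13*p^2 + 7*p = p*(p - 1)^2*(p + 7)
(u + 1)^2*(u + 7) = u^3 + 9*u^2 + 15*u + 7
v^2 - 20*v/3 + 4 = (v - 6)*(v - 2/3)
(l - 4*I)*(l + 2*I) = l^2 - 2*I*l + 8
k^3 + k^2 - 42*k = k*(k - 6)*(k + 7)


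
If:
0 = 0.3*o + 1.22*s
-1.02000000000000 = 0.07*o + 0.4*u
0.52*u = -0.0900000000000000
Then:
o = -13.58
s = 3.34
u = -0.17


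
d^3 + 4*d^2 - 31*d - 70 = (d - 5)*(d + 2)*(d + 7)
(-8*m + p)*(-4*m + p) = 32*m^2 - 12*m*p + p^2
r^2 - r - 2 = (r - 2)*(r + 1)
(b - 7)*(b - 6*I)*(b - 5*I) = b^3 - 7*b^2 - 11*I*b^2 - 30*b + 77*I*b + 210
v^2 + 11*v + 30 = (v + 5)*(v + 6)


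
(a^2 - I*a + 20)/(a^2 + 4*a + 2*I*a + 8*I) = (a^2 - I*a + 20)/(a^2 + 2*a*(2 + I) + 8*I)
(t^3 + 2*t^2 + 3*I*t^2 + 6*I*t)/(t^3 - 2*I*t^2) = (t^2 + t*(2 + 3*I) + 6*I)/(t*(t - 2*I))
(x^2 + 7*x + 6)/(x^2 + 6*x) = (x + 1)/x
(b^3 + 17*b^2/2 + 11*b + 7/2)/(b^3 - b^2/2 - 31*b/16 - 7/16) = 8*(2*b^2 + 15*b + 7)/(16*b^2 - 24*b - 7)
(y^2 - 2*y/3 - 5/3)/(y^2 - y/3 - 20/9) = 3*(y + 1)/(3*y + 4)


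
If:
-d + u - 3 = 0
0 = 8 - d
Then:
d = 8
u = 11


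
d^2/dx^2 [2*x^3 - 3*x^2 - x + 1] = 12*x - 6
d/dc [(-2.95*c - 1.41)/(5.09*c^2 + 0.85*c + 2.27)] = (15.0155*c^2 + 14.3538*c - 5.498)/(25.9081*c^4 + 8.653*c^3 + 23.8311*c^2 + 3.859*c + 5.1529)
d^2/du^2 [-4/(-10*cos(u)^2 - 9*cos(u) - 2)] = 4*(-400*sin(u)^4 + 201*sin(u)^2 + 711*cos(u)/2 - 135*cos(3*u)/2 + 321)/((2*cos(u) + 1)^3*(5*cos(u) + 2)^3)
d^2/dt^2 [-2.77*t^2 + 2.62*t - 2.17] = -5.54000000000000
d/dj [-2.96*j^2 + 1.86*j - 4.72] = 1.86 - 5.92*j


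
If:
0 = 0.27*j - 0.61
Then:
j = 2.26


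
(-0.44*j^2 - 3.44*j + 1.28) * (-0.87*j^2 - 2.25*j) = 0.3828*j^4 + 3.9828*j^3 + 6.6264*j^2 - 2.88*j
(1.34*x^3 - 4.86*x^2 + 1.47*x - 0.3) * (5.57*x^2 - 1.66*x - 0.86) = 7.4638*x^5 - 29.2946*x^4 + 15.1031*x^3 + 0.0684000000000005*x^2 - 0.7662*x + 0.258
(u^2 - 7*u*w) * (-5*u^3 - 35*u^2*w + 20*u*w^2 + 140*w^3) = -5*u^5 + 265*u^3*w^2 - 980*u*w^4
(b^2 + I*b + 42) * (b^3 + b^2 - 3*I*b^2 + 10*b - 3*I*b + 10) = b^5 + b^4 - 2*I*b^4 + 55*b^3 - 2*I*b^3 + 55*b^2 - 116*I*b^2 + 420*b - 116*I*b + 420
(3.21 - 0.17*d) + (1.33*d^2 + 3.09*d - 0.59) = 1.33*d^2 + 2.92*d + 2.62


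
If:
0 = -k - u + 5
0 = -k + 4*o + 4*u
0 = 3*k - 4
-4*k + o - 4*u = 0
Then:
No Solution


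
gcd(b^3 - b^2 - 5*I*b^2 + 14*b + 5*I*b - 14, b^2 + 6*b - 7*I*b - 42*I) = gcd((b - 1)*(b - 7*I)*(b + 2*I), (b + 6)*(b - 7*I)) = b - 7*I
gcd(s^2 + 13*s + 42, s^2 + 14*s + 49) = s + 7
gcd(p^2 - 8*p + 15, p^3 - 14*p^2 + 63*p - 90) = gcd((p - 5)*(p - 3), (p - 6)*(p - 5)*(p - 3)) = p^2 - 8*p + 15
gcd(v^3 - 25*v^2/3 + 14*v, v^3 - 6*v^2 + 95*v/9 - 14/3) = v - 7/3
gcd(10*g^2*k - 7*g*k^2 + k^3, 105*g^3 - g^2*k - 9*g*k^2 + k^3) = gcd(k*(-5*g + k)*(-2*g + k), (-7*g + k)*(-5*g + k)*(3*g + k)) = 5*g - k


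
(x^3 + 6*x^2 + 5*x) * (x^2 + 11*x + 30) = x^5 + 17*x^4 + 101*x^3 + 235*x^2 + 150*x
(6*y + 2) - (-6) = 6*y + 8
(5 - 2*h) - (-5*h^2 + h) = 5*h^2 - 3*h + 5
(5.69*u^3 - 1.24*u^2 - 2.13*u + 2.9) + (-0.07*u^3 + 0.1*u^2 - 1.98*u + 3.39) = 5.62*u^3 - 1.14*u^2 - 4.11*u + 6.29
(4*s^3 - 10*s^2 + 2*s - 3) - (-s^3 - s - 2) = 5*s^3 - 10*s^2 + 3*s - 1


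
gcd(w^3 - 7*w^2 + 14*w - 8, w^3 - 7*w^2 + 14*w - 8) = w^3 - 7*w^2 + 14*w - 8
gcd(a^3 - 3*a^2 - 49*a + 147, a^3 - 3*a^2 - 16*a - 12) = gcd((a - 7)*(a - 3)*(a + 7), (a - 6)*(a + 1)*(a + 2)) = 1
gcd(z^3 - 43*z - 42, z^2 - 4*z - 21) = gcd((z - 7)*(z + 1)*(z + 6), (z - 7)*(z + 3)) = z - 7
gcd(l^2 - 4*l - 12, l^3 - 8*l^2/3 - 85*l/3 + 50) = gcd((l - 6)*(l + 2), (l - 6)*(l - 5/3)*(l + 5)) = l - 6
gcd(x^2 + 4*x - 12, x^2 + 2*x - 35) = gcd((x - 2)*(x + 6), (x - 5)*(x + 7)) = 1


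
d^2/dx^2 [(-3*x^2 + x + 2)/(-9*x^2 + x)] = 4*(-27*x^3 - 243*x^2 + 27*x - 1)/(x^3*(729*x^3 - 243*x^2 + 27*x - 1))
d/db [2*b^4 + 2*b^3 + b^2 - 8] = 2*b*(4*b^2 + 3*b + 1)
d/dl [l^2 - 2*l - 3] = 2*l - 2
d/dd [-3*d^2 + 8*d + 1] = 8 - 6*d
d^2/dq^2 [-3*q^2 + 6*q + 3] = -6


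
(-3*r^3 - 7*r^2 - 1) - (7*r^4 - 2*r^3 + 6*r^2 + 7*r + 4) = -7*r^4 - r^3 - 13*r^2 - 7*r - 5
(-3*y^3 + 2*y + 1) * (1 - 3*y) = 9*y^4 - 3*y^3 - 6*y^2 - y + 1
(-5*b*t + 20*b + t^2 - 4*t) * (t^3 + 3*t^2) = -5*b*t^4 + 5*b*t^3 + 60*b*t^2 + t^5 - t^4 - 12*t^3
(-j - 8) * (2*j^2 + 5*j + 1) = -2*j^3 - 21*j^2 - 41*j - 8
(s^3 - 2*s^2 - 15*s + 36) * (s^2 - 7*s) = s^5 - 9*s^4 - s^3 + 141*s^2 - 252*s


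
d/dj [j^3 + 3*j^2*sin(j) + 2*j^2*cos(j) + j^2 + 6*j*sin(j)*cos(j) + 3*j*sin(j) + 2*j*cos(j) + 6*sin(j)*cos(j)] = -2*j^2*sin(j) + 3*j^2*cos(j) + 3*j^2 + 4*j*sin(j) + 7*j*cos(j) + 6*j*cos(2*j) + 2*j + 3*sin(j) + 3*sin(2*j) + 2*cos(j) + 6*cos(2*j)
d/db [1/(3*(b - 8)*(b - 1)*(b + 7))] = (-(b - 8)*(b - 1) - (b - 8)*(b + 7) - (b - 1)*(b + 7))/(3*(b - 8)^2*(b - 1)^2*(b + 7)^2)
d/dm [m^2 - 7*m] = 2*m - 7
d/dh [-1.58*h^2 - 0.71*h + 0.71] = -3.16*h - 0.71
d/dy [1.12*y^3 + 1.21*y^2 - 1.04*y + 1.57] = 3.36*y^2 + 2.42*y - 1.04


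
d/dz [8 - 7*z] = -7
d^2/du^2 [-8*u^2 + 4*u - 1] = -16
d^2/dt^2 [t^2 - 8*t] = 2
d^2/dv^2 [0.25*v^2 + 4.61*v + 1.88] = 0.500000000000000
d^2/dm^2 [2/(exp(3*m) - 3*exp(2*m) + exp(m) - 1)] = 2*((-9*exp(2*m) + 12*exp(m) - 1)*(exp(3*m) - 3*exp(2*m) + exp(m) - 1) + 2*(3*exp(2*m) - 6*exp(m) + 1)^2*exp(m))*exp(m)/(exp(3*m) - 3*exp(2*m) + exp(m) - 1)^3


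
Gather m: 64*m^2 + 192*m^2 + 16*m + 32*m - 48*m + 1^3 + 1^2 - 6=256*m^2 - 4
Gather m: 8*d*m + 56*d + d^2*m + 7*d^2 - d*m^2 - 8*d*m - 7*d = d^2*m + 7*d^2 - d*m^2 + 49*d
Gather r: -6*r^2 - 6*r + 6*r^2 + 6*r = 0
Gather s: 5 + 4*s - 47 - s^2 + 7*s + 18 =-s^2 + 11*s - 24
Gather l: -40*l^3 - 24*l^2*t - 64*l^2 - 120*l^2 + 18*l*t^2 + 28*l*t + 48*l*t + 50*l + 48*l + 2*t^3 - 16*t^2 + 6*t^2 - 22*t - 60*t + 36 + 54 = -40*l^3 + l^2*(-24*t - 184) + l*(18*t^2 + 76*t + 98) + 2*t^3 - 10*t^2 - 82*t + 90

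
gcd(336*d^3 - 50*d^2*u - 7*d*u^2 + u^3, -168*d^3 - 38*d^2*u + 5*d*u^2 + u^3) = -42*d^2 + d*u + u^2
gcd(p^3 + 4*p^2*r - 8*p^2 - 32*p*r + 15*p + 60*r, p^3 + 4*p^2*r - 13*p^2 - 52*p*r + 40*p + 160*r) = p^2 + 4*p*r - 5*p - 20*r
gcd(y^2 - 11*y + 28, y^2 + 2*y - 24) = y - 4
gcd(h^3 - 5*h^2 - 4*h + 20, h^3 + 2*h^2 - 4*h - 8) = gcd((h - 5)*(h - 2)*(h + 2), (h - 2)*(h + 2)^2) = h^2 - 4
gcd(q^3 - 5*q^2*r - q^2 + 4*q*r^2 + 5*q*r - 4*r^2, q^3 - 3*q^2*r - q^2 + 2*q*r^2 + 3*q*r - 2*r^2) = q^2 - q*r - q + r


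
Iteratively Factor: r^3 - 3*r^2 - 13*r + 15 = (r - 5)*(r^2 + 2*r - 3) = (r - 5)*(r + 3)*(r - 1)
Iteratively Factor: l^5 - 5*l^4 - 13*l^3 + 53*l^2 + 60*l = (l + 1)*(l^4 - 6*l^3 - 7*l^2 + 60*l) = (l - 4)*(l + 1)*(l^3 - 2*l^2 - 15*l) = (l - 4)*(l + 1)*(l + 3)*(l^2 - 5*l) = l*(l - 4)*(l + 1)*(l + 3)*(l - 5)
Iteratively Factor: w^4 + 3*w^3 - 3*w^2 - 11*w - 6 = (w - 2)*(w^3 + 5*w^2 + 7*w + 3) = (w - 2)*(w + 1)*(w^2 + 4*w + 3) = (w - 2)*(w + 1)^2*(w + 3)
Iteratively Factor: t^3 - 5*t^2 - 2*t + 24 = (t - 4)*(t^2 - t - 6) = (t - 4)*(t + 2)*(t - 3)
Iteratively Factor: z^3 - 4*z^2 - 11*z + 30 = (z - 2)*(z^2 - 2*z - 15) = (z - 5)*(z - 2)*(z + 3)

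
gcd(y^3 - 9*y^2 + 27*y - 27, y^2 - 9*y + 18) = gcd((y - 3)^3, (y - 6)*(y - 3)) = y - 3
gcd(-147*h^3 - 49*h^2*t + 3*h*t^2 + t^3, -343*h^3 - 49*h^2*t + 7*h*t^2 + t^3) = -49*h^2 + t^2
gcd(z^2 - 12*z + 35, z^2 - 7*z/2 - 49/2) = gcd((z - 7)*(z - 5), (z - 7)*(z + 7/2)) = z - 7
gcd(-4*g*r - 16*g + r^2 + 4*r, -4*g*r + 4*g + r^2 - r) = -4*g + r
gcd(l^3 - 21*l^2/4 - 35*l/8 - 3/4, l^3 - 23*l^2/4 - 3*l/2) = l^2 - 23*l/4 - 3/2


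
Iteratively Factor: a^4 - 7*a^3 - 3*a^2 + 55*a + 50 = (a + 2)*(a^3 - 9*a^2 + 15*a + 25) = (a - 5)*(a + 2)*(a^2 - 4*a - 5) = (a - 5)*(a + 1)*(a + 2)*(a - 5)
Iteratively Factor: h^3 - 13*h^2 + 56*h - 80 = (h - 4)*(h^2 - 9*h + 20) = (h - 5)*(h - 4)*(h - 4)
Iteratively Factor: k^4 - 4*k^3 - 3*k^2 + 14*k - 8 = (k + 2)*(k^3 - 6*k^2 + 9*k - 4) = (k - 4)*(k + 2)*(k^2 - 2*k + 1) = (k - 4)*(k - 1)*(k + 2)*(k - 1)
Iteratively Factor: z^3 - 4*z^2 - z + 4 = (z + 1)*(z^2 - 5*z + 4) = (z - 4)*(z + 1)*(z - 1)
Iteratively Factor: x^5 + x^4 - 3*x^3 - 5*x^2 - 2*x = (x - 2)*(x^4 + 3*x^3 + 3*x^2 + x) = (x - 2)*(x + 1)*(x^3 + 2*x^2 + x) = x*(x - 2)*(x + 1)*(x^2 + 2*x + 1) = x*(x - 2)*(x + 1)^2*(x + 1)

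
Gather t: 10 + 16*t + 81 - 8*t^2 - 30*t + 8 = -8*t^2 - 14*t + 99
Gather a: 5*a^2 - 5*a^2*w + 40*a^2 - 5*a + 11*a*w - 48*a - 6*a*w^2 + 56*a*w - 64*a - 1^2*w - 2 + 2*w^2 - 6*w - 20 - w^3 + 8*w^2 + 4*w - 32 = a^2*(45 - 5*w) + a*(-6*w^2 + 67*w - 117) - w^3 + 10*w^2 - 3*w - 54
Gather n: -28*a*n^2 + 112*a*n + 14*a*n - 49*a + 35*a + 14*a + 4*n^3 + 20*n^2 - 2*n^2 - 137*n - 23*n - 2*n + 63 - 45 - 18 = 4*n^3 + n^2*(18 - 28*a) + n*(126*a - 162)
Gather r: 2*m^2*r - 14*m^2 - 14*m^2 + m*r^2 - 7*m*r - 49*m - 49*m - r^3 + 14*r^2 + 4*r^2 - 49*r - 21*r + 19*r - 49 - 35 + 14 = -28*m^2 - 98*m - r^3 + r^2*(m + 18) + r*(2*m^2 - 7*m - 51) - 70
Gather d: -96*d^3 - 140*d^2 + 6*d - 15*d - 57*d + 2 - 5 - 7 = -96*d^3 - 140*d^2 - 66*d - 10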